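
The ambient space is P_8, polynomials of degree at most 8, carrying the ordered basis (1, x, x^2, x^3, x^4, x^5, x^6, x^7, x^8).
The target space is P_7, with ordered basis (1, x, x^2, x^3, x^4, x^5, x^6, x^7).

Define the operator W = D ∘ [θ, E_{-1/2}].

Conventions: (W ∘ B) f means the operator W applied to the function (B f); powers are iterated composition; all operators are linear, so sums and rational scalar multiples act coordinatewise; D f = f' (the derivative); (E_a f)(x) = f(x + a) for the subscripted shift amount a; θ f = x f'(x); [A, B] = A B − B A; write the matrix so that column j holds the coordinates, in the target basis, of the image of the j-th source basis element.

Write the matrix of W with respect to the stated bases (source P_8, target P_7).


image of 1: 0
image of x: 0
image of x^2: 1
image of x^3: 3x - 3/2
image of x^4: 6x^2 - 6x + 3/2
image of x^5: 10x^3 - 15x^2 + (15/2)x - 5/4
image of x^6: 15x^4 - 30x^3 + (45/2)x^2 - (15/2)x + 15/16
image of x^7: 21x^5 - (105/2)x^4 + (105/2)x^3 - (105/4)x^2 + (105/16)x - 21/32
image of x^8: 28x^6 - 84x^5 + 105x^4 - 70x^3 + (105/4)x^2 - (21/4)x + 7/16
each image's coordinates form column j of the matrix

the matrix is [[0, 0, 1, -3/2, 3/2, -5/4, 15/16, -21/32, 7/16]; [0, 0, 0, 3, -6, 15/2, -15/2, 105/16, -21/4]; [0, 0, 0, 0, 6, -15, 45/2, -105/4, 105/4]; [0, 0, 0, 0, 0, 10, -30, 105/2, -70]; [0, 0, 0, 0, 0, 0, 15, -105/2, 105]; [0, 0, 0, 0, 0, 0, 0, 21, -84]; [0, 0, 0, 0, 0, 0, 0, 0, 28]; [0, 0, 0, 0, 0, 0, 0, 0, 0]] (rows listed top to bottom)


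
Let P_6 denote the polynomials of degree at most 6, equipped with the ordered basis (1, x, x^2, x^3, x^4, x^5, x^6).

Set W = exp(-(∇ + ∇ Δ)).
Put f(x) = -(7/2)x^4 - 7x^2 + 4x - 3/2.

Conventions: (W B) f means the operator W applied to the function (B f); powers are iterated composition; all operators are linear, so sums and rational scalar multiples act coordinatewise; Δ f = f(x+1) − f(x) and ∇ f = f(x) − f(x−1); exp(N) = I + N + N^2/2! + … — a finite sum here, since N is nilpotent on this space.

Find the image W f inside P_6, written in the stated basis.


the result is g(x) = -(7/2)x^4 + 14x^3 - 7x^2 + 4x - 9

order-1 term: 14x^3 + 21x^2 + 28x + 13/2
order-2 term: -21x^2 - 42x - 63/2
order-3 term: 14x + 21
order-4 term: -7/2
the series for exp(-(∇ + ∇ Δ)) f terminates at order 4
exp(-(∇ + ∇ Δ)) f = -(7/2)x^4 + 14x^3 - 7x^2 + 4x - 9


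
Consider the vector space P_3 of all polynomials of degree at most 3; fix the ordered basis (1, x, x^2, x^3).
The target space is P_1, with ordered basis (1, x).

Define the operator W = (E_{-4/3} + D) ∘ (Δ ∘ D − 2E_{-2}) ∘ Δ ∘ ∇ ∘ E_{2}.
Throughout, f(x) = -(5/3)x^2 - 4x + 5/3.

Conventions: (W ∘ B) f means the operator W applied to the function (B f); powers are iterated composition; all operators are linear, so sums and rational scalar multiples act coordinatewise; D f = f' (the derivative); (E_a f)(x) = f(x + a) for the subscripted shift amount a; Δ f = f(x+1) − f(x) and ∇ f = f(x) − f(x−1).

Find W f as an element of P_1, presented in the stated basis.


E_{2} f = -(5/3)x^2 - (32/3)x - 13
∇ E_{2} f = -(10/3)x - 9
Δ ∇ E_{2} f = -10/3
D (Δ ∘ ∇ ∘ E_{2}) f = 0
Δ D (Δ ∘ ∇ ∘ E_{2}) f = 0
E_{-2} (Δ ∘ ∇ ∘ E_{2}) f = -10/3
(-2E_{-2}) (Δ ∘ ∇ ∘ E_{2}) f = 20/3
(Δ ∘ D − 2E_{-2}) (Δ ∘ ∇ ∘ E_{2}) f = 20/3
E_{-4/3} (Δ ∘ D − 2E_{-2}) (Δ ∘ ∇ ∘ E_{2}) f = 20/3
D (Δ ∘ D − 2E_{-2}) (Δ ∘ ∇ ∘ E_{2}) f = 0
(E_{-4/3} + D) (Δ ∘ D − 2E_{-2}) (Δ ∘ ∇ ∘ E_{2}) f = 20/3

g(x) = 20/3


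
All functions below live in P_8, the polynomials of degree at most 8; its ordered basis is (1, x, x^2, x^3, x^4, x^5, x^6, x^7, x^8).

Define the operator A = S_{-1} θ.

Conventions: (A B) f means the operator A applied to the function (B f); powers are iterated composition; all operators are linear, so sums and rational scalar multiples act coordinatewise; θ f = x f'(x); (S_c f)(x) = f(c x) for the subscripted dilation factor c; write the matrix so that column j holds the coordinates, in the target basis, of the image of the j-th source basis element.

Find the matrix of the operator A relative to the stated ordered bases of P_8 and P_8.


image of 1: 0
image of x: -x
image of x^2: 2x^2
image of x^3: -3x^3
image of x^4: 4x^4
image of x^5: -5x^5
image of x^6: 6x^6
image of x^7: -7x^7
image of x^8: 8x^8
each image's coordinates form column j of the matrix

the matrix is [[0, 0, 0, 0, 0, 0, 0, 0, 0]; [0, -1, 0, 0, 0, 0, 0, 0, 0]; [0, 0, 2, 0, 0, 0, 0, 0, 0]; [0, 0, 0, -3, 0, 0, 0, 0, 0]; [0, 0, 0, 0, 4, 0, 0, 0, 0]; [0, 0, 0, 0, 0, -5, 0, 0, 0]; [0, 0, 0, 0, 0, 0, 6, 0, 0]; [0, 0, 0, 0, 0, 0, 0, -7, 0]; [0, 0, 0, 0, 0, 0, 0, 0, 8]] (rows listed top to bottom)


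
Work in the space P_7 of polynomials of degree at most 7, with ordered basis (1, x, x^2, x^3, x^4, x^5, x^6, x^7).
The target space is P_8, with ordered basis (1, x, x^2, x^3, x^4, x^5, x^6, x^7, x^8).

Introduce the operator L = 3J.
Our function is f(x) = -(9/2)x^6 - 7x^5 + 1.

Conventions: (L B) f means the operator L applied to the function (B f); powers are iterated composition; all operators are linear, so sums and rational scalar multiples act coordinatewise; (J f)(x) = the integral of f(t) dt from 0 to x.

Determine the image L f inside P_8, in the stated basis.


the image equals g(x) = -(27/14)x^7 - (7/2)x^6 + 3x

J f = -(9/14)x^7 - (7/6)x^6 + x
(3J) f = -(27/14)x^7 - (7/2)x^6 + 3x


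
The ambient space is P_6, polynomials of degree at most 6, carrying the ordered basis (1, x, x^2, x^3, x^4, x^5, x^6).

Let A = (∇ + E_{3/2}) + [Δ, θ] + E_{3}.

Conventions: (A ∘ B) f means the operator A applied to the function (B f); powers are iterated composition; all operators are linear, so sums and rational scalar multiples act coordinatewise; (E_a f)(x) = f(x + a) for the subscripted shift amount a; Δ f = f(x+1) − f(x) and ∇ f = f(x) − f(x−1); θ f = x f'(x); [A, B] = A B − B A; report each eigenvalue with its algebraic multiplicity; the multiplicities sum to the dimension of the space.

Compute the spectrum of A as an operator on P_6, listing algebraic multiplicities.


image of 1: 2
image of x: 2x + 13/2
image of x^2: 2x^2 + 13x + 49/4
image of x^3: 2x^3 + (39/2)x^2 + (147/4)x + 275/8
image of x^4: 2x^4 + 26x^3 + (147/2)x^2 + (275/2)x + 1425/16
image of x^5: 2x^5 + (65/2)x^4 + (245/2)x^3 + (1375/4)x^2 + (7125/16)x + 8211/32
image of x^6: 2x^6 + 39x^5 + (735/4)x^4 + (1375/2)x^3 + (21375/16)x^2 + (24633/16)x + 47705/64
the matrix is upper triangular; its diagonal is (2, 2, 2, 2, 2, 2, 2)
for a triangular matrix the eigenvalues are the diagonal entries, with algebraic multiplicity their repetition count

λ = 2 (multiplicity 7)


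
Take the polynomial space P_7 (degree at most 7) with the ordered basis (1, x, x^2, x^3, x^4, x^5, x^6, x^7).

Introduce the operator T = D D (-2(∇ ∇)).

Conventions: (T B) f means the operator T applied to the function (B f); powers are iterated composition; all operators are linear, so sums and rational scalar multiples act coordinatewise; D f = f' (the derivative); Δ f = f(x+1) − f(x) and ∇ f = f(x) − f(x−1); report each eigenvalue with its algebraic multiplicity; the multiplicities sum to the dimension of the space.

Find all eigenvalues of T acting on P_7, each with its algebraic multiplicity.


image of 1: 0
image of x: 0
image of x^2: 0
image of x^3: 0
image of x^4: -48
image of x^5: -240x + 240
image of x^6: -720x^2 + 1440x - 840
image of x^7: -1680x^3 + 5040x^2 - 5880x + 2520
the matrix is upper triangular; its diagonal is (0, 0, 0, 0, 0, 0, 0, 0)
for a triangular matrix the eigenvalues are the diagonal entries, with algebraic multiplicity their repetition count

λ = 0 (multiplicity 8)


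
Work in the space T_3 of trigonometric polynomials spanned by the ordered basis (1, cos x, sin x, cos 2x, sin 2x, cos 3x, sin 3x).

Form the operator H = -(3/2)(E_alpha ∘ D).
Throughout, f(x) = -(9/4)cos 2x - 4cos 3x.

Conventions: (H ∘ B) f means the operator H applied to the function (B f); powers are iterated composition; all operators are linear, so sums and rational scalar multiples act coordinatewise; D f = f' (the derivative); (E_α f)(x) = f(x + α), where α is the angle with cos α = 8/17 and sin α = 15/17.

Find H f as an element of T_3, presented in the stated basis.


the image equals g(x) = -(1620/289)cos 2x + (4347/1156)sin 2x + (8910/4913)cos 3x + (87984/4913)sin 3x

D f = (9/2)sin 2x + 12sin 3x
E_alpha D f = (1080/289)cos 2x - (1449/578)sin 2x - (5940/4913)cos 3x - (58656/4913)sin 3x
(-(3/2)(E_alpha ∘ D)) f = -(1620/289)cos 2x + (4347/1156)sin 2x + (8910/4913)cos 3x + (87984/4913)sin 3x


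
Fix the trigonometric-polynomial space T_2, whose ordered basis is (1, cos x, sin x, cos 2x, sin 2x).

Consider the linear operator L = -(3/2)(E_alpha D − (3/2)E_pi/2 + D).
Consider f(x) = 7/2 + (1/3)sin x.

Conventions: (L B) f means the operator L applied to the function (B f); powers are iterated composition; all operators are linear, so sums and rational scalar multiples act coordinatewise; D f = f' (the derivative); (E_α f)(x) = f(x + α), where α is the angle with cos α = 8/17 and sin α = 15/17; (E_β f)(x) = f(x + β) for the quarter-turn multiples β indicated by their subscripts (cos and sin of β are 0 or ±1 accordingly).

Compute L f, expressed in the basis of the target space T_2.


the result is g(x) = 63/8 + (1/68)cos x + (15/34)sin x

D f = (1/3)cos x
E_alpha D f = (8/51)cos x - (5/17)sin x
E_pi/2 f = 7/2 + (1/3)cos x
(-(3/2)E_pi/2) f = -21/4 - (1/2)cos x
D f = (1/3)cos x
(E_alpha D − (3/2)E_pi/2 + D) f = -21/4 - (1/102)cos x - (5/17)sin x
(-(3/2)(E_alpha D − (3/2)E_pi/2 + D)) f = 63/8 + (1/68)cos x + (15/34)sin x


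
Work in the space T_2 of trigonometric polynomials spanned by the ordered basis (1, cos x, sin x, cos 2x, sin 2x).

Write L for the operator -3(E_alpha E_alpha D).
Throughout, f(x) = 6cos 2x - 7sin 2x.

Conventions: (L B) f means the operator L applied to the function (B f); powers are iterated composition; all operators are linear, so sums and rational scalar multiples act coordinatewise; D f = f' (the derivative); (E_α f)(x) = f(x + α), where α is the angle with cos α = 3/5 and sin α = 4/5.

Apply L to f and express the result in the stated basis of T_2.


D f = -14cos 2x - 12sin 2x
E_alpha D f = -(38/5)cos 2x + (84/5)sin 2x
E_alpha E_alpha D f = (2282/125)cos 2x + (324/125)sin 2x
(-3(E_alpha E_alpha D)) f = -(6846/125)cos 2x - (972/125)sin 2x

g(x) = -(6846/125)cos 2x - (972/125)sin 2x


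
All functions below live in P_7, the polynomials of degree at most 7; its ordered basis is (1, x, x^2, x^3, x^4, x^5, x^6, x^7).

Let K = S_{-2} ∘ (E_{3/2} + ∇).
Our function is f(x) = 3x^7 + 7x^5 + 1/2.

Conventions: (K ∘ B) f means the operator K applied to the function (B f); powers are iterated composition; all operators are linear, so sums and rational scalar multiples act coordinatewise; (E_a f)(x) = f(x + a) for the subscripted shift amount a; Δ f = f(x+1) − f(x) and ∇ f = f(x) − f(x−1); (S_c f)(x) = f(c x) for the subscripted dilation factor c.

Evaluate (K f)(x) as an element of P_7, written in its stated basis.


E_{3/2} f = 3x^7 + (63/2)x^6 + (595/4)x^5 + (3255/8)x^4 + (11025/16)x^3 + (22869/32)x^2 + (26649/64)x + 13429/128
∇ f = 21x^6 - 63x^5 + 140x^4 - 175x^3 + 133x^2 - 56x + 10
(E_{3/2} + ∇) f = 3x^7 + (105/2)x^6 + (343/4)x^5 + (4375/8)x^4 + (8225/16)x^3 + (27125/32)x^2 + (23065/64)x + 14709/128
S_{-2} (E_{3/2} + ∇) f = -384x^7 + 3360x^6 - 2744x^5 + 8750x^4 - (8225/2)x^3 + (27125/8)x^2 - (23065/32)x + 14709/128

the image equals g(x) = -384x^7 + 3360x^6 - 2744x^5 + 8750x^4 - (8225/2)x^3 + (27125/8)x^2 - (23065/32)x + 14709/128


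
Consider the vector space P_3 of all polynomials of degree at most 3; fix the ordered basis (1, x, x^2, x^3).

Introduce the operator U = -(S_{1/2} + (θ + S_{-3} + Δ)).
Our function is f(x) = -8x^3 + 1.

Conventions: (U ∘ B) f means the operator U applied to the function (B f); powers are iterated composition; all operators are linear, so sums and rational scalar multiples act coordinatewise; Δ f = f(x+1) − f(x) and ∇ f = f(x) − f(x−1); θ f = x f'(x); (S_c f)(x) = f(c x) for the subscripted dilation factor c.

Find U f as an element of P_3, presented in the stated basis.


the image equals g(x) = -191x^3 + 24x^2 + 24x + 6

S_{1/2} f = -x^3 + 1
θ f = -24x^3
S_{-3} f = 216x^3 + 1
Δ f = -24x^2 - 24x - 8
(θ + S_{-3} + Δ) f = 192x^3 - 24x^2 - 24x - 7
(S_{1/2} + (θ + S_{-3} + Δ)) f = 191x^3 - 24x^2 - 24x - 6
(-(S_{1/2} + (θ + S_{-3} + Δ))) f = -191x^3 + 24x^2 + 24x + 6


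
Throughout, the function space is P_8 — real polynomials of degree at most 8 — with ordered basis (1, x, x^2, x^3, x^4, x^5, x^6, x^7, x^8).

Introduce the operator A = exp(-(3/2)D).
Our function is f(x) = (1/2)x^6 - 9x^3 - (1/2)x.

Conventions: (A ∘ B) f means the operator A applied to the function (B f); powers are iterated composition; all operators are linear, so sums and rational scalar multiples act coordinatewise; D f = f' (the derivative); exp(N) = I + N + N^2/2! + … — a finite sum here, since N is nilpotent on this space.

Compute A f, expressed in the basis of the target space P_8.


the image equals g(x) = (1/2)x^6 - (9/2)x^5 + (135/8)x^4 - (171/4)x^3 + (2511/32)x^2 - (2689/32)x + 4713/128

order-1 term: -(9/2)x^5 + (81/2)x^2 + 3/4
order-2 term: (135/8)x^4 - (243/4)x
order-3 term: -(135/4)x^3 + 243/8
order-4 term: (1215/32)x^2
order-5 term: -(729/32)x
order-6 term: 729/128
the series for exp(-(3/2)D) f terminates at order 6
exp(-(3/2)D) f = (1/2)x^6 - (9/2)x^5 + (135/8)x^4 - (171/4)x^3 + (2511/32)x^2 - (2689/32)x + 4713/128


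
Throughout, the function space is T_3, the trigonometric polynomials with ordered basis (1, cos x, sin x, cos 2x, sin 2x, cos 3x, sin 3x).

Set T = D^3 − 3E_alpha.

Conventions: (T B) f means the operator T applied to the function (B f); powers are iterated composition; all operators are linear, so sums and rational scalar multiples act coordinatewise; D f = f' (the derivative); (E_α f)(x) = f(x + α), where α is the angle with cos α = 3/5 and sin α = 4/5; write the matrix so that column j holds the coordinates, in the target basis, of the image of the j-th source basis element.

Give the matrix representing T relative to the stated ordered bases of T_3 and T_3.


image of 1: -3
image of cos x: -(9/5)cos x + (17/5)sin x
image of sin x: -(17/5)cos x - (9/5)sin x
image of cos 2x: (21/25)cos 2x + (272/25)sin 2x
image of sin 2x: -(272/25)cos 2x + (21/25)sin 2x
image of cos 3x: (351/125)cos 3x + (3507/125)sin 3x
image of sin 3x: -(3507/125)cos 3x + (351/125)sin 3x
each image's coordinates form column j of the matrix

the matrix is [[-3, 0, 0, 0, 0, 0, 0]; [0, -9/5, -17/5, 0, 0, 0, 0]; [0, 17/5, -9/5, 0, 0, 0, 0]; [0, 0, 0, 21/25, -272/25, 0, 0]; [0, 0, 0, 272/25, 21/25, 0, 0]; [0, 0, 0, 0, 0, 351/125, -3507/125]; [0, 0, 0, 0, 0, 3507/125, 351/125]] (rows listed top to bottom)


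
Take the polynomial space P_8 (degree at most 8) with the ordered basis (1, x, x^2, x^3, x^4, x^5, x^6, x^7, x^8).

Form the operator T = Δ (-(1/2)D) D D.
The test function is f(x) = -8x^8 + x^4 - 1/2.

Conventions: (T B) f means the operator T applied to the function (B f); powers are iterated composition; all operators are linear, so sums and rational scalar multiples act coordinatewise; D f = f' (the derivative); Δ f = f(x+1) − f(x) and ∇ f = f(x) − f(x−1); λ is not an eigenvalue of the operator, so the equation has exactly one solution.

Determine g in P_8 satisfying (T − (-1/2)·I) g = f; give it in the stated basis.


write g with unknown coordinates in the stated basis and equate coefficients in (T − (-1/2)·I) g = f
solving from the highest basis element down gives g = -16x^8 - 26878x^4 - 53760x^3 - 53760x^2 - 26880x - 650449
check: T g = 13440x^4 + 26880x^3 + 26880x^2 + 13440x + 325224
so T g − (-1/2)·g = -8x^8 + x^4 - 1/2 = f ✓

the result is g(x) = -16x^8 - 26878x^4 - 53760x^3 - 53760x^2 - 26880x - 650449


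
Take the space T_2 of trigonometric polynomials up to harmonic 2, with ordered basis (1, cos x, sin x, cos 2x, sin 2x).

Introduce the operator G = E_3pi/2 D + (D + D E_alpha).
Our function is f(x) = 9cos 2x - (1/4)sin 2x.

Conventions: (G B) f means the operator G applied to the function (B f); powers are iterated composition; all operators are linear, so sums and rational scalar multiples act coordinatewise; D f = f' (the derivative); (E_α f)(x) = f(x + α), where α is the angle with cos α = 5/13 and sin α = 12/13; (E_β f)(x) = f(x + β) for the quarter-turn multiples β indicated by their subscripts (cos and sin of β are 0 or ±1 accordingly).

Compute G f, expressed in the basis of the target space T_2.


the result is g(x) = -(4201/338)cos 2x + (2202/169)sin 2x

D f = -(1/2)cos 2x - 18sin 2x
E_3pi/2 D f = (1/2)cos 2x + 18sin 2x
D f = -(1/2)cos 2x - 18sin 2x
E_alpha f = -(1101/169)cos 2x - (4201/676)sin 2x
D E_alpha f = -(4201/338)cos 2x + (2202/169)sin 2x
(D + D E_alpha) f = -(2185/169)cos 2x - (840/169)sin 2x
(E_3pi/2 D + (D + D E_alpha)) f = -(4201/338)cos 2x + (2202/169)sin 2x


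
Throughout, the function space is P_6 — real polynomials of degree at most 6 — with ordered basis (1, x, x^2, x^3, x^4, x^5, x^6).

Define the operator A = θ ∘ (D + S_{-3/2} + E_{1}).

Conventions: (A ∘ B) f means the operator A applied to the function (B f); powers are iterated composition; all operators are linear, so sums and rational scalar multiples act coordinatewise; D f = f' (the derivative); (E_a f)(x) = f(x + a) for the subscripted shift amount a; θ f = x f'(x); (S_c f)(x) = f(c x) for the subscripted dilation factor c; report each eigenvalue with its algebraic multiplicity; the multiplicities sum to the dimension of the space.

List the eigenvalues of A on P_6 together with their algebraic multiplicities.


λ = -1055/32 (multiplicity 1), λ = -57/8 (multiplicity 1), λ = -1/2 (multiplicity 1), λ = 0 (multiplicity 1), λ = 13/2 (multiplicity 1), λ = 97/4 (multiplicity 1), λ = 2379/32 (multiplicity 1)

image of 1: 0
image of x: -(1/2)x
image of x^2: (13/2)x^2 + 4x
image of x^3: -(57/8)x^3 + 12x^2 + 3x
image of x^4: (97/4)x^4 + 24x^3 + 12x^2 + 4x
image of x^5: -(1055/32)x^5 + 40x^4 + 30x^3 + 20x^2 + 5x
image of x^6: (2379/32)x^6 + 60x^5 + 60x^4 + 60x^3 + 30x^2 + 6x
the matrix is upper triangular; its diagonal is (0, -1/2, 13/2, -57/8, 97/4, -1055/32, 2379/32)
for a triangular matrix the eigenvalues are the diagonal entries, with algebraic multiplicity their repetition count


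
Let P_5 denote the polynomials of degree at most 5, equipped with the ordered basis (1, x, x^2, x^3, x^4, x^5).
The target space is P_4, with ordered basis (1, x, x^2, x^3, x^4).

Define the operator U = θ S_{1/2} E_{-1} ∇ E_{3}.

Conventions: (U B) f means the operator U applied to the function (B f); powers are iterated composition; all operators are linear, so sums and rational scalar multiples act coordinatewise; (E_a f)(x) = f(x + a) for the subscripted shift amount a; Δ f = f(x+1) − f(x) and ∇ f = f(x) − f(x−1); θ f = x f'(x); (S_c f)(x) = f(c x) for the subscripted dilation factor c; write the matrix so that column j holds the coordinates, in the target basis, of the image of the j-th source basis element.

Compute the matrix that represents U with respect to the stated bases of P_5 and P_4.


the matrix is [[0, 0, 0, 0, 0, 0]; [0, 0, 1, 9/2, 14, 75/2]; [0, 0, 0, 3/2, 9, 35]; [0, 0, 0, 0, 3/2, 45/4]; [0, 0, 0, 0, 0, 5/4]] (rows listed top to bottom)

image of 1: 0
image of x: 0
image of x^2: x
image of x^3: (3/2)x^2 + (9/2)x
image of x^4: (3/2)x^3 + 9x^2 + 14x
image of x^5: (5/4)x^4 + (45/4)x^3 + 35x^2 + (75/2)x
each image's coordinates form column j of the matrix


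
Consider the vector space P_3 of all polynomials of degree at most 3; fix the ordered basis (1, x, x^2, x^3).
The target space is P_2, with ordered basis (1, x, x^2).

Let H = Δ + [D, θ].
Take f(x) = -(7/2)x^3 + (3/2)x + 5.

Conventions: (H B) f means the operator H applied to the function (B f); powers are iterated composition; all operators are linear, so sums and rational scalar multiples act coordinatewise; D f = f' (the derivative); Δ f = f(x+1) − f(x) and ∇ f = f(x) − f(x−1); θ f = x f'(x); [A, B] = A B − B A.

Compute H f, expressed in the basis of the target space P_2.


g(x) = -21x^2 - (21/2)x - 1/2

Δ f = -(21/2)x^2 - (21/2)x - 2
θ f = -(21/2)x^3 + (3/2)x
D θ f = -(63/2)x^2 + 3/2
D f = -(21/2)x^2 + 3/2
θ D f = -21x^2
[D, θ] f = -(21/2)x^2 + 3/2
(Δ + [D, θ]) f = -21x^2 - (21/2)x - 1/2


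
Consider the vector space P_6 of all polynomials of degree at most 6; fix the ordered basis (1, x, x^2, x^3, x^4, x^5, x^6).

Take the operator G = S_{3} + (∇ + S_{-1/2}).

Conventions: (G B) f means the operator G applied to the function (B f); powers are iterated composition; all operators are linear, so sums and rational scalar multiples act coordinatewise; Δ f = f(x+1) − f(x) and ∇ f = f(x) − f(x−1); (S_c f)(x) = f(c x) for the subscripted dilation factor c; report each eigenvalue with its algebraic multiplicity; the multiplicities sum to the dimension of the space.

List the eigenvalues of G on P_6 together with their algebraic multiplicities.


λ = 2 (multiplicity 1), λ = 5/2 (multiplicity 1), λ = 37/4 (multiplicity 1), λ = 215/8 (multiplicity 1), λ = 1297/16 (multiplicity 1), λ = 7775/32 (multiplicity 1), λ = 46657/64 (multiplicity 1)

image of 1: 2
image of x: (5/2)x + 1
image of x^2: (37/4)x^2 + 2x - 1
image of x^3: (215/8)x^3 + 3x^2 - 3x + 1
image of x^4: (1297/16)x^4 + 4x^3 - 6x^2 + 4x - 1
image of x^5: (7775/32)x^5 + 5x^4 - 10x^3 + 10x^2 - 5x + 1
image of x^6: (46657/64)x^6 + 6x^5 - 15x^4 + 20x^3 - 15x^2 + 6x - 1
the matrix is upper triangular; its diagonal is (2, 5/2, 37/4, 215/8, 1297/16, 7775/32, 46657/64)
for a triangular matrix the eigenvalues are the diagonal entries, with algebraic multiplicity their repetition count


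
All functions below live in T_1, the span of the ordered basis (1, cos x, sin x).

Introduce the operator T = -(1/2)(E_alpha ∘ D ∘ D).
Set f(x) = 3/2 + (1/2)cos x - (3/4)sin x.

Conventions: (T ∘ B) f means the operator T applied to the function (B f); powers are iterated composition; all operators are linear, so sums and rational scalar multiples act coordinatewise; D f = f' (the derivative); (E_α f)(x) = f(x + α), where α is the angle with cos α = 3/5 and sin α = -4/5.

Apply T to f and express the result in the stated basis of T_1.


D f = -(3/4)cos x - (1/2)sin x
D D f = -(1/2)cos x + (3/4)sin x
E_alpha D D f = -(9/10)cos x + (1/20)sin x
(-(1/2)(E_alpha ∘ D ∘ D)) f = (9/20)cos x - (1/40)sin x

the result is g(x) = (9/20)cos x - (1/40)sin x


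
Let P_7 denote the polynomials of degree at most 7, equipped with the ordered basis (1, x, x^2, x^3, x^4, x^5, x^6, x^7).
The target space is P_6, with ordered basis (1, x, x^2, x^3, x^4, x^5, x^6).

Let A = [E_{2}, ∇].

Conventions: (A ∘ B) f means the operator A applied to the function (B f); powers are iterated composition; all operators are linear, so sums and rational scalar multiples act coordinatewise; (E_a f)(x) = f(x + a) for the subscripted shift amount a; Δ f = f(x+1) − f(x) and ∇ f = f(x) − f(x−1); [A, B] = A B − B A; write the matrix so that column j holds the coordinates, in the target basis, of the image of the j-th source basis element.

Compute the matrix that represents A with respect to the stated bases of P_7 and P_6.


image of 1: 0
image of x: 0
image of x^2: 0
image of x^3: 0
image of x^4: 0
image of x^5: 0
image of x^6: 0
image of x^7: 0
each image's coordinates form column j of the matrix

the matrix is [[0, 0, 0, 0, 0, 0, 0, 0]; [0, 0, 0, 0, 0, 0, 0, 0]; [0, 0, 0, 0, 0, 0, 0, 0]; [0, 0, 0, 0, 0, 0, 0, 0]; [0, 0, 0, 0, 0, 0, 0, 0]; [0, 0, 0, 0, 0, 0, 0, 0]; [0, 0, 0, 0, 0, 0, 0, 0]] (rows listed top to bottom)


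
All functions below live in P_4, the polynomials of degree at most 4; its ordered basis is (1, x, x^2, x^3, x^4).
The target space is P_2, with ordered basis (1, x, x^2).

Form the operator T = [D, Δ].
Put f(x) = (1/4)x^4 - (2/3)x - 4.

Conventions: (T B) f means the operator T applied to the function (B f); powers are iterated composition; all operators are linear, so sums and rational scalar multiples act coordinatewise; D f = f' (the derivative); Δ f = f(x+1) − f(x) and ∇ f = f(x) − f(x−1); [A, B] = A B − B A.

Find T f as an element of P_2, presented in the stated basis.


Δ f = x^3 + (3/2)x^2 + x - 5/12
D Δ f = 3x^2 + 3x + 1
D f = x^3 - 2/3
Δ D f = 3x^2 + 3x + 1
[D, Δ] f = 0

the image equals g(x) = 0


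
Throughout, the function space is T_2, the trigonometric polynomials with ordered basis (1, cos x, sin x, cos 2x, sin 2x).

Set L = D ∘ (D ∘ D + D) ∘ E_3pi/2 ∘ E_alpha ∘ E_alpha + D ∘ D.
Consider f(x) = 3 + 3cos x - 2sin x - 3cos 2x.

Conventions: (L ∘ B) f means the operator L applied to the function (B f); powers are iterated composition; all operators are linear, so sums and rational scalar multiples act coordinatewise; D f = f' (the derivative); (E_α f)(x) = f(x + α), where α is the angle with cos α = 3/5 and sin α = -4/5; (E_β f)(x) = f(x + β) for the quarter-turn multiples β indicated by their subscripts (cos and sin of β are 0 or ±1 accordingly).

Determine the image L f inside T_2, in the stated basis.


g(x) = -(16/25)cos x - (63/25)sin x + (21888/625)cos 2x - (8616/625)sin 2x

E_alpha f = 3 + (17/5)cos x + (6/5)sin x + (21/25)cos 2x - (72/25)sin 2x
E_alpha E_alpha f = 3 + (27/25)cos x + (86/25)sin x + (1581/625)cos 2x + (1008/625)sin 2x
E_3pi/2 E_alpha E_alpha f = 3 - (86/25)cos x + (27/25)sin x - (1581/625)cos 2x - (1008/625)sin 2x
D (E_3pi/2 ∘ E_alpha ∘ E_alpha) f = (27/25)cos x + (86/25)sin x - (2016/625)cos 2x + (3162/625)sin 2x
D D (E_3pi/2 ∘ E_alpha ∘ E_alpha) f = (86/25)cos x - (27/25)sin x + (6324/625)cos 2x + (4032/625)sin 2x
D (E_3pi/2 ∘ E_alpha ∘ E_alpha) f = (27/25)cos x + (86/25)sin x - (2016/625)cos 2x + (3162/625)sin 2x
(D ∘ D + D) (E_3pi/2 ∘ E_alpha ∘ E_alpha) f = (113/25)cos x + (59/25)sin x + (4308/625)cos 2x + (7194/625)sin 2x
D (D ∘ D + D) (E_3pi/2 ∘ E_alpha ∘ E_alpha) f = (59/25)cos x - (113/25)sin x + (14388/625)cos 2x - (8616/625)sin 2x
D f = -2cos x - 3sin x + 6sin 2x
D D f = -3cos x + 2sin x + 12cos 2x
(D ∘ (D ∘ D + D) ∘ E_3pi/2 ∘ E_alpha ∘ E_alpha + D ∘ D) f = -(16/25)cos x - (63/25)sin x + (21888/625)cos 2x - (8616/625)sin 2x


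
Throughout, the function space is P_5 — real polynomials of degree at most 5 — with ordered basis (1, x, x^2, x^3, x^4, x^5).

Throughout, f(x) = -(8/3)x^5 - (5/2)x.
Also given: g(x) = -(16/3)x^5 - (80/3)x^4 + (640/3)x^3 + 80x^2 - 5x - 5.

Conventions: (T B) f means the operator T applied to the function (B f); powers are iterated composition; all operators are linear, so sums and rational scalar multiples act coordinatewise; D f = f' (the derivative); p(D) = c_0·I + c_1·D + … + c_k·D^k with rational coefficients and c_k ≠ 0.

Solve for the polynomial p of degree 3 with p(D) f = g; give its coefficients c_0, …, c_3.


p(D) = 2·I + 2·D − 4·D^2 − (1/2)·D^3, i.e. c_0 = 2, c_1 = 2, c_2 = -4, c_3 = -1/2

D^0 f = -(8/3)x^5 - (5/2)x
D^1 f = -(40/3)x^4 - 5/2
D^2 f = -(160/3)x^3
D^3 f = -160x^2
matching coefficients of g against c_0 f + c_1 Df + … from the top degree down determines the c_i
solution: c_0 = 2, c_1 = 2, c_2 = -4, c_3 = -1/2


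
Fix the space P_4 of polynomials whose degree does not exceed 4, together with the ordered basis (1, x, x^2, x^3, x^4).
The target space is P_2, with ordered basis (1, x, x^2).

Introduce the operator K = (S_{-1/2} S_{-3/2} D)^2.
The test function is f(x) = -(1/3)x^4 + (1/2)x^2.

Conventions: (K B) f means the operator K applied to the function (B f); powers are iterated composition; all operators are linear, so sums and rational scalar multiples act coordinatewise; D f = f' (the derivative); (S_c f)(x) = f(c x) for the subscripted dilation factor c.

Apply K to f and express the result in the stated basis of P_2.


D f = -(4/3)x^3 + x
S_{-3/2} D f = (9/2)x^3 - (3/2)x
S_{-1/2} S_{-3/2} D f = -(9/16)x^3 + (3/4)x
D (S_{-1/2} S_{-3/2} D) f = -(27/16)x^2 + 3/4
S_{-3/2} D (S_{-1/2} S_{-3/2} D) f = -(243/64)x^2 + 3/4
S_{-1/2} S_{-3/2} D (S_{-1/2} S_{-3/2} D) f = -(243/256)x^2 + 3/4

the image equals g(x) = -(243/256)x^2 + 3/4


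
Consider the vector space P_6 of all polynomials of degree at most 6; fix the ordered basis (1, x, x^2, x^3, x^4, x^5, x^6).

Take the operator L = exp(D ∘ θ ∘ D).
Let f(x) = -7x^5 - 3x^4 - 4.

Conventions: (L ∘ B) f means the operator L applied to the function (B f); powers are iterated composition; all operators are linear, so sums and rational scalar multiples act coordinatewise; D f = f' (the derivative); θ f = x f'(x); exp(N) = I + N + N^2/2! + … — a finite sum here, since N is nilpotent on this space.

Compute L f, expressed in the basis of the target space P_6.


order-1 term: -560x^3 - 108x^2
order-2 term: -3360x - 108
the series for exp(D ∘ θ ∘ D) f terminates at order 2
exp(D ∘ θ ∘ D) f = -7x^5 - 3x^4 - 560x^3 - 108x^2 - 3360x - 112

the image equals g(x) = -7x^5 - 3x^4 - 560x^3 - 108x^2 - 3360x - 112


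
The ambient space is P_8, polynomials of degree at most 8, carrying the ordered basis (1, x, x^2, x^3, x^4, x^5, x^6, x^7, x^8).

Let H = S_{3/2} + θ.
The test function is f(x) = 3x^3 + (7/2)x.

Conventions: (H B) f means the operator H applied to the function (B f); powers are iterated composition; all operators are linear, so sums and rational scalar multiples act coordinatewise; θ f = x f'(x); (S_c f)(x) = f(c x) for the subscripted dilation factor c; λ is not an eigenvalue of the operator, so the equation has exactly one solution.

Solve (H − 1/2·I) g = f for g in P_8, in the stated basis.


write g with unknown coordinates in the stated basis and equate coefficients in (H − 1/2·I) g = f
solving from the highest basis element down gives g = (24/47)x^3 + (7/4)x
check: H g = (153/47)x^3 + (35/8)x
so H g − 1/2·g = 3x^3 + (7/2)x = f ✓

the result is g(x) = (24/47)x^3 + (7/4)x


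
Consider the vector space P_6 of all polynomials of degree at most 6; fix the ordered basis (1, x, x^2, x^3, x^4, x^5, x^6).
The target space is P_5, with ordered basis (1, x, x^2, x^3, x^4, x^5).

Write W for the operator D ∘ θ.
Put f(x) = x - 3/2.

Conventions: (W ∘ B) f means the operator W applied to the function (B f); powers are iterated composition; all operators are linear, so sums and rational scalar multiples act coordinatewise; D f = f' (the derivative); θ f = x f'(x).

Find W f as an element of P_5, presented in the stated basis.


θ f = x
D θ f = 1

g(x) = 1


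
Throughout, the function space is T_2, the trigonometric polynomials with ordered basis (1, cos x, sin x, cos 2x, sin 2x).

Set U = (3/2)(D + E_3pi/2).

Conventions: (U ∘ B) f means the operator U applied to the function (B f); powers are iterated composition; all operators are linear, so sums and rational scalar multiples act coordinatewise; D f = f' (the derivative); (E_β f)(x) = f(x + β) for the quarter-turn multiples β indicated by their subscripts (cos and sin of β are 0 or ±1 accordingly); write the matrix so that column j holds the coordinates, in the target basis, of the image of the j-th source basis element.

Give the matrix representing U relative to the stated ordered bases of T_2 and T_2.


image of 1: 3/2
image of cos x: 0
image of sin x: 0
image of cos 2x: -(3/2)cos 2x - 3sin 2x
image of sin 2x: 3cos 2x - (3/2)sin 2x
each image's coordinates form column j of the matrix

the matrix is [[3/2, 0, 0, 0, 0]; [0, 0, 0, 0, 0]; [0, 0, 0, 0, 0]; [0, 0, 0, -3/2, 3]; [0, 0, 0, -3, -3/2]] (rows listed top to bottom)


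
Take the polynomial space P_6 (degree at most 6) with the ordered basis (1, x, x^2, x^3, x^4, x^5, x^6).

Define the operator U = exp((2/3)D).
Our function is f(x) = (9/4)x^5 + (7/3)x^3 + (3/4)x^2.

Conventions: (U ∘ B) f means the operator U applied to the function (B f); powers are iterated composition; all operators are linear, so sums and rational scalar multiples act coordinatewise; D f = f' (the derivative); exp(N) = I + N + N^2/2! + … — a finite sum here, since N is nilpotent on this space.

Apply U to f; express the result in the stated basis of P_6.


order-1 term: (15/2)x^4 + (14/3)x^2 + x
order-2 term: 10x^3 + (28/9)x + 1/3
order-3 term: (20/3)x^2 + 56/81
order-4 term: (20/9)x
order-5 term: 8/27
the series for exp((2/3)D) f terminates at order 5
exp((2/3)D) f = (9/4)x^5 + (15/2)x^4 + (37/3)x^3 + (145/12)x^2 + (19/3)x + 107/81

g(x) = (9/4)x^5 + (15/2)x^4 + (37/3)x^3 + (145/12)x^2 + (19/3)x + 107/81


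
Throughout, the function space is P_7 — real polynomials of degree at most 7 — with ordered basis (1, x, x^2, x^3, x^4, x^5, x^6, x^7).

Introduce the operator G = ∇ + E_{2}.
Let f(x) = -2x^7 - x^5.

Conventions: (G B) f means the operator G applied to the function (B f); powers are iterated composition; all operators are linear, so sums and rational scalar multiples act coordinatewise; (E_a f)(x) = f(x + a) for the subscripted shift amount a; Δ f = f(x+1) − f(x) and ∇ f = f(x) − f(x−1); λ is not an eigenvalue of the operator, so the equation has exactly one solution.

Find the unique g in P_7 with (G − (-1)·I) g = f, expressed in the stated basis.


write g with unknown coordinates in the stated basis and equate coefficients in (G − (-1)·I) g = f
solving from the highest basis element down gives g = -x^7 + (21/2)x^6 - (127/2)x^5 + (795/2)x^4 - 2115x^3 + (31851/4)x^2 - (39927/2)x + 202551/8
check: G g = -x^7 - (21/2)x^6 + (125/2)x^5 - (795/2)x^4 + 2115x^3 - (31851/4)x^2 + (39927/2)x - 202551/8
so G g − (-1)·g = -2x^7 - x^5 = f ✓

the image equals g(x) = -x^7 + (21/2)x^6 - (127/2)x^5 + (795/2)x^4 - 2115x^3 + (31851/4)x^2 - (39927/2)x + 202551/8


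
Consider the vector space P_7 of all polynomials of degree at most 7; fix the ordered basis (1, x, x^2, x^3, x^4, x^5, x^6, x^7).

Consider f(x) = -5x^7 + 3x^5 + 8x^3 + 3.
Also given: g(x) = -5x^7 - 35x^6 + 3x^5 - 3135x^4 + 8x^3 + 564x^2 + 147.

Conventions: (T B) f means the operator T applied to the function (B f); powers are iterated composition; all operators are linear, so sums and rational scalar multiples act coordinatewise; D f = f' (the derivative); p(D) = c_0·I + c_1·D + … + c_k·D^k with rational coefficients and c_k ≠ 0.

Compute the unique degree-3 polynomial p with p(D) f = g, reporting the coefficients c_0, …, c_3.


D^0 f = -5x^7 + 3x^5 + 8x^3 + 3
D^1 f = -35x^6 + 15x^4 + 24x^2
D^2 f = -210x^5 + 60x^3 + 48x
D^3 f = -1050x^4 + 180x^2 + 48
matching coefficients of g against c_0 f + c_1 Df + … from the top degree down determines the c_i
solution: c_0 = 1, c_1 = 1, c_2 = 0, c_3 = 3

c_0 = 1, c_1 = 1, c_2 = 0, c_3 = 3


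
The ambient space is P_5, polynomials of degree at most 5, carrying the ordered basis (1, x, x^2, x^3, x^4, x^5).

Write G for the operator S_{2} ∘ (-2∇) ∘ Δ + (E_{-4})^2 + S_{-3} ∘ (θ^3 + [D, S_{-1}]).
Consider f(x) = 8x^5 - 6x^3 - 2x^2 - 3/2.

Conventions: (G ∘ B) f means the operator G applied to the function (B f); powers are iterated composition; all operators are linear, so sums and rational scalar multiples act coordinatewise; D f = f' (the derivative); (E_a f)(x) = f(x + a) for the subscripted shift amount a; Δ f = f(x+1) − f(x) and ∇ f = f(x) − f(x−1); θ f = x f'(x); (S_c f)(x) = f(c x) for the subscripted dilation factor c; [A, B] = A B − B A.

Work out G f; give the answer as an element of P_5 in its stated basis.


the image equals g(x) = -242992x^5 - 6800x^4 + 6928x^3 - 40638x^2 + 162568x - 518387/2

Δ f = 40x^4 + 80x^3 + 62x^2 + 18x
∇ Δ f = 160x^3 + 44x - 4
(-2∇) Δ f = -320x^3 - 88x + 8
S_{2} (-2∇) Δ f = -2560x^3 - 176x + 8
E_{-4} f = 8x^5 - 160x^4 + 1274x^3 - 5050x^2 + 9968x - 15683/2
E_{-4} E_{-4} f = 8x^5 - 320x^4 + 5114x^3 - 40818x^2 + 162720x - 518403/2
θ f = 40x^5 - 18x^3 - 4x^2
θ θ f = 200x^5 - 54x^3 - 8x^2
θ θ θ f = 1000x^5 - 162x^3 - 16x^2
S_{-1} f = -8x^5 + 6x^3 - 2x^2 - 3/2
D S_{-1} f = -40x^4 + 18x^2 - 4x
D f = 40x^4 - 18x^2 - 4x
S_{-1} D f = 40x^4 - 18x^2 + 4x
[D, S_{-1}] f = -80x^4 + 36x^2 - 8x
(θ^3 + [D, S_{-1}]) f = 1000x^5 - 80x^4 - 162x^3 + 20x^2 - 8x
S_{-3} (θ^3 + [D, S_{-1}]) f = -243000x^5 - 6480x^4 + 4374x^3 + 180x^2 + 24x
(S_{2} ∘ (-2∇) ∘ Δ + (E_{-4})^2 + S_{-3} ∘ (θ^3 + [D, S_{-1}])) f = -242992x^5 - 6800x^4 + 6928x^3 - 40638x^2 + 162568x - 518387/2


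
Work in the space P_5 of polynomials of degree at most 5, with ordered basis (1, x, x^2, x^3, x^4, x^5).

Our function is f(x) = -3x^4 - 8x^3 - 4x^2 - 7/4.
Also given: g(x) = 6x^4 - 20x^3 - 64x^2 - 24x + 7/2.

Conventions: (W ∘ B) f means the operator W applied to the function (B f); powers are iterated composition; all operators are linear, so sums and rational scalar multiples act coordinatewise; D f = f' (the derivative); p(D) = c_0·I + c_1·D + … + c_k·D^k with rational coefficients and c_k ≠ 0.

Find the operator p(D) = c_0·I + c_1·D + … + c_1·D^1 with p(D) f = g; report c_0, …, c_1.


p(D) = -2·I + 3·D, i.e. c_0 = -2, c_1 = 3

D^0 f = -3x^4 - 8x^3 - 4x^2 - 7/4
D^1 f = -12x^3 - 24x^2 - 8x
matching coefficients of g against c_0 f + c_1 Df + … from the top degree down determines the c_i
solution: c_0 = -2, c_1 = 3


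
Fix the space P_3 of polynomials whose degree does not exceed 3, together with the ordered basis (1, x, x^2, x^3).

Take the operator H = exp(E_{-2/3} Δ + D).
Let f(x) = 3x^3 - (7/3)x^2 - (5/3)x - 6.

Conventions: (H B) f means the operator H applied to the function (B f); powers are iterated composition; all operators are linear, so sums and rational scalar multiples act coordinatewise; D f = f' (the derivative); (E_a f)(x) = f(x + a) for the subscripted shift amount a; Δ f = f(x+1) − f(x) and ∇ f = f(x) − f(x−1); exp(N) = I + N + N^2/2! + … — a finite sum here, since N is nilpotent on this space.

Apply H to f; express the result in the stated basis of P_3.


order-1 term: 18x^2 - (37/3)x - 14/9
order-2 term: 36x - 46/3
order-3 term: 24
the series for exp(E_{-2/3} Δ + D) f terminates at order 3
exp(E_{-2/3} Δ + D) f = 3x^3 + (47/3)x^2 + 22x + 10/9

g(x) = 3x^3 + (47/3)x^2 + 22x + 10/9


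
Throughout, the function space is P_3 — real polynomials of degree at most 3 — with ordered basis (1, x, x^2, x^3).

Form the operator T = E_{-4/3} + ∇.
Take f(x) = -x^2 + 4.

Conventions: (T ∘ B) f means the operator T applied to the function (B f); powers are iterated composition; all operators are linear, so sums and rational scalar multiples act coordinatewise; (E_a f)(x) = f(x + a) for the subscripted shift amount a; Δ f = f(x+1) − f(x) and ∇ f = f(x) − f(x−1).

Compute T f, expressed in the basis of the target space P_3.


E_{-4/3} f = -x^2 + (8/3)x + 20/9
∇ f = -2x + 1
(E_{-4/3} + ∇) f = -x^2 + (2/3)x + 29/9

the result is g(x) = -x^2 + (2/3)x + 29/9


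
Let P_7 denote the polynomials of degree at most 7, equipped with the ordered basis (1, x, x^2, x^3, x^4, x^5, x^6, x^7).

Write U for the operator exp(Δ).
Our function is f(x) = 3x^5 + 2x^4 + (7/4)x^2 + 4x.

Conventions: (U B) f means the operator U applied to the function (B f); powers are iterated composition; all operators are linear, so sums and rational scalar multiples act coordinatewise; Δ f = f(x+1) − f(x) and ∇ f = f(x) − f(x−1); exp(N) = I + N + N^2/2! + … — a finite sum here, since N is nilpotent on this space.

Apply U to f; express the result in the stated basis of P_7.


order-1 term: 15x^4 + 38x^3 + 42x^2 + (53/2)x + 43/4
order-2 term: 30x^3 + 102x^2 + 129x + 243/4
order-3 term: 30x^2 + 98x + 87
order-4 term: 15x + 32
order-5 term: 3
the series for exp(Δ) f terminates at order 5
exp(Δ) f = 3x^5 + 17x^4 + 68x^3 + (703/4)x^2 + (545/2)x + 387/2

the result is g(x) = 3x^5 + 17x^4 + 68x^3 + (703/4)x^2 + (545/2)x + 387/2


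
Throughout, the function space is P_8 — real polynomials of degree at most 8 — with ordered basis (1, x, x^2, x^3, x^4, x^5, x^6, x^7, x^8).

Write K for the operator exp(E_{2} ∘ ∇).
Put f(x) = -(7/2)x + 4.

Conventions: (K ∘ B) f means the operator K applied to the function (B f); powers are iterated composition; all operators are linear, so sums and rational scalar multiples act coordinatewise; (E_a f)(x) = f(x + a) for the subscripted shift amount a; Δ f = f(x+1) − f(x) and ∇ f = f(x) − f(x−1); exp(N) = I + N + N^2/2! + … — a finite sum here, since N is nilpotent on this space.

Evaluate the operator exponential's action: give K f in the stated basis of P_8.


the result is g(x) = -(7/2)x + 1/2

order-1 term: -7/2
the series for exp(E_{2} ∘ ∇) f terminates at order 1
exp(E_{2} ∘ ∇) f = -(7/2)x + 1/2
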